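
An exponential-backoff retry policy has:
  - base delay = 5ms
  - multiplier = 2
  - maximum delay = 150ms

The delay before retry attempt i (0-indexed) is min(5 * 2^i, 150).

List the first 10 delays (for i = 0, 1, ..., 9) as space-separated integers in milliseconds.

Computing each delay:
  i=0: min(5*2^0, 150) = 5
  i=1: min(5*2^1, 150) = 10
  i=2: min(5*2^2, 150) = 20
  i=3: min(5*2^3, 150) = 40
  i=4: min(5*2^4, 150) = 80
  i=5: min(5*2^5, 150) = 150
  i=6: min(5*2^6, 150) = 150
  i=7: min(5*2^7, 150) = 150
  i=8: min(5*2^8, 150) = 150
  i=9: min(5*2^9, 150) = 150

Answer: 5 10 20 40 80 150 150 150 150 150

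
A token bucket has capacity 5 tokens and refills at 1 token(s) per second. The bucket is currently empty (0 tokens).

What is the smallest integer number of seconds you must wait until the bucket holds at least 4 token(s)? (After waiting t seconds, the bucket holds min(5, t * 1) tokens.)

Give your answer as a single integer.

Need t * 1 >= 4, so t >= 4/1.
Smallest integer t = ceil(4/1) = 4.

Answer: 4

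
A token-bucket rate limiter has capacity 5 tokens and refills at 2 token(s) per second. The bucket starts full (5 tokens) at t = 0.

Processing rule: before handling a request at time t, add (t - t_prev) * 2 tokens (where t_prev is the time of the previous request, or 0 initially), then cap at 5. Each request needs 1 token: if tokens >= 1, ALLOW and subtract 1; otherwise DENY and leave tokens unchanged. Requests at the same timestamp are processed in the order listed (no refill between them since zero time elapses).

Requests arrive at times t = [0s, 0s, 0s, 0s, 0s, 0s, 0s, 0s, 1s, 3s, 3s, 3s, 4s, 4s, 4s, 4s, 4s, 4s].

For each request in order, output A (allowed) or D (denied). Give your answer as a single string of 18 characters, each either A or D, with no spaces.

Answer: AAAAADDDAAAAAAAADD

Derivation:
Simulating step by step:
  req#1 t=0s: ALLOW
  req#2 t=0s: ALLOW
  req#3 t=0s: ALLOW
  req#4 t=0s: ALLOW
  req#5 t=0s: ALLOW
  req#6 t=0s: DENY
  req#7 t=0s: DENY
  req#8 t=0s: DENY
  req#9 t=1s: ALLOW
  req#10 t=3s: ALLOW
  req#11 t=3s: ALLOW
  req#12 t=3s: ALLOW
  req#13 t=4s: ALLOW
  req#14 t=4s: ALLOW
  req#15 t=4s: ALLOW
  req#16 t=4s: ALLOW
  req#17 t=4s: DENY
  req#18 t=4s: DENY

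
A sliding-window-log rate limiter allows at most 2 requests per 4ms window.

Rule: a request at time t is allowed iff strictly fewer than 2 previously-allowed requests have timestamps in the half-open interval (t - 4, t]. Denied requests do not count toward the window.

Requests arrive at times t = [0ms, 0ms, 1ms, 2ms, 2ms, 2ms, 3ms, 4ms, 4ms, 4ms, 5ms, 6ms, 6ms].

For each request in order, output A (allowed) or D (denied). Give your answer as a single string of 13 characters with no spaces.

Tracking allowed requests in the window:
  req#1 t=0ms: ALLOW
  req#2 t=0ms: ALLOW
  req#3 t=1ms: DENY
  req#4 t=2ms: DENY
  req#5 t=2ms: DENY
  req#6 t=2ms: DENY
  req#7 t=3ms: DENY
  req#8 t=4ms: ALLOW
  req#9 t=4ms: ALLOW
  req#10 t=4ms: DENY
  req#11 t=5ms: DENY
  req#12 t=6ms: DENY
  req#13 t=6ms: DENY

Answer: AADDDDDAADDDD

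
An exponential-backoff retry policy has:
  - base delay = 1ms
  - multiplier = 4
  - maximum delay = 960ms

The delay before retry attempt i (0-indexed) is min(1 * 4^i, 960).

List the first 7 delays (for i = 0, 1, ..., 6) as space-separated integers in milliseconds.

Answer: 1 4 16 64 256 960 960

Derivation:
Computing each delay:
  i=0: min(1*4^0, 960) = 1
  i=1: min(1*4^1, 960) = 4
  i=2: min(1*4^2, 960) = 16
  i=3: min(1*4^3, 960) = 64
  i=4: min(1*4^4, 960) = 256
  i=5: min(1*4^5, 960) = 960
  i=6: min(1*4^6, 960) = 960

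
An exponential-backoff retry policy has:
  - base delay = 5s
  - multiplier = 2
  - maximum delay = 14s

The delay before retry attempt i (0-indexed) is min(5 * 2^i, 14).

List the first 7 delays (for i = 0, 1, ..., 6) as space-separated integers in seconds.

Answer: 5 10 14 14 14 14 14

Derivation:
Computing each delay:
  i=0: min(5*2^0, 14) = 5
  i=1: min(5*2^1, 14) = 10
  i=2: min(5*2^2, 14) = 14
  i=3: min(5*2^3, 14) = 14
  i=4: min(5*2^4, 14) = 14
  i=5: min(5*2^5, 14) = 14
  i=6: min(5*2^6, 14) = 14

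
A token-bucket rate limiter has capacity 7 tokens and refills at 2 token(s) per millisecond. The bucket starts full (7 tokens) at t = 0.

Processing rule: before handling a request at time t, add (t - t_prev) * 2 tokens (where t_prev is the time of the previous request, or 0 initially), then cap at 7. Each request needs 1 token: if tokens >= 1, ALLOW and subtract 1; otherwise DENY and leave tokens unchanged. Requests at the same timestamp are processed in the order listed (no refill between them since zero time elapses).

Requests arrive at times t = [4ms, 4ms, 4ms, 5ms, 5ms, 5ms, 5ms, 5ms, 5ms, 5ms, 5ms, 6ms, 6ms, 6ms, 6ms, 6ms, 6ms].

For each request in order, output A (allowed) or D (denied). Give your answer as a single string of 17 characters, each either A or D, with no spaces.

Simulating step by step:
  req#1 t=4ms: ALLOW
  req#2 t=4ms: ALLOW
  req#3 t=4ms: ALLOW
  req#4 t=5ms: ALLOW
  req#5 t=5ms: ALLOW
  req#6 t=5ms: ALLOW
  req#7 t=5ms: ALLOW
  req#8 t=5ms: ALLOW
  req#9 t=5ms: ALLOW
  req#10 t=5ms: DENY
  req#11 t=5ms: DENY
  req#12 t=6ms: ALLOW
  req#13 t=6ms: ALLOW
  req#14 t=6ms: DENY
  req#15 t=6ms: DENY
  req#16 t=6ms: DENY
  req#17 t=6ms: DENY

Answer: AAAAAAAAADDAADDDD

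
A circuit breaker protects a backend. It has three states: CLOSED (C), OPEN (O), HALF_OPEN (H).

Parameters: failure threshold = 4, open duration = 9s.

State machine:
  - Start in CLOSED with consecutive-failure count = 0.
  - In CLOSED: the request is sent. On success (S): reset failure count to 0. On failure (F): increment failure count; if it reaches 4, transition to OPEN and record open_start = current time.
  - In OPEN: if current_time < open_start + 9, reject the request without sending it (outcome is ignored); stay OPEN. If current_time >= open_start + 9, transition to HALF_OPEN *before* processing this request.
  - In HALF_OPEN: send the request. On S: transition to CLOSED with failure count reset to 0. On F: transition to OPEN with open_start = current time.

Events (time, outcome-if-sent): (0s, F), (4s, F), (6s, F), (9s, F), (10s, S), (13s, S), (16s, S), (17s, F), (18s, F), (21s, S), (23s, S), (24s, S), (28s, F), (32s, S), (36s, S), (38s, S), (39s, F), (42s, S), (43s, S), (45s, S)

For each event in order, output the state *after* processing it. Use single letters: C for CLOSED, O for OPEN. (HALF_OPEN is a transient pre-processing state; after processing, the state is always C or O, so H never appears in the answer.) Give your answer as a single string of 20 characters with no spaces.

Answer: CCCOOOOOOOOOOOOCCCCC

Derivation:
State after each event:
  event#1 t=0s outcome=F: state=CLOSED
  event#2 t=4s outcome=F: state=CLOSED
  event#3 t=6s outcome=F: state=CLOSED
  event#4 t=9s outcome=F: state=OPEN
  event#5 t=10s outcome=S: state=OPEN
  event#6 t=13s outcome=S: state=OPEN
  event#7 t=16s outcome=S: state=OPEN
  event#8 t=17s outcome=F: state=OPEN
  event#9 t=18s outcome=F: state=OPEN
  event#10 t=21s outcome=S: state=OPEN
  event#11 t=23s outcome=S: state=OPEN
  event#12 t=24s outcome=S: state=OPEN
  event#13 t=28s outcome=F: state=OPEN
  event#14 t=32s outcome=S: state=OPEN
  event#15 t=36s outcome=S: state=OPEN
  event#16 t=38s outcome=S: state=CLOSED
  event#17 t=39s outcome=F: state=CLOSED
  event#18 t=42s outcome=S: state=CLOSED
  event#19 t=43s outcome=S: state=CLOSED
  event#20 t=45s outcome=S: state=CLOSED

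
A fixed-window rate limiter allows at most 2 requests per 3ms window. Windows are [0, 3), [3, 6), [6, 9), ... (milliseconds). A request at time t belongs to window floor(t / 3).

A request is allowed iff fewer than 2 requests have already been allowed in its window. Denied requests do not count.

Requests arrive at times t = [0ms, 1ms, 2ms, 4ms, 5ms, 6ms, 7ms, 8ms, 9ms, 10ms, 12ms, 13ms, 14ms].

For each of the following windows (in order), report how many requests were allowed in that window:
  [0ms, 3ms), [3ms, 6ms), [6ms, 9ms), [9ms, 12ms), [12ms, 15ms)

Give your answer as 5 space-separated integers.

Answer: 2 2 2 2 2

Derivation:
Processing requests:
  req#1 t=0ms (window 0): ALLOW
  req#2 t=1ms (window 0): ALLOW
  req#3 t=2ms (window 0): DENY
  req#4 t=4ms (window 1): ALLOW
  req#5 t=5ms (window 1): ALLOW
  req#6 t=6ms (window 2): ALLOW
  req#7 t=7ms (window 2): ALLOW
  req#8 t=8ms (window 2): DENY
  req#9 t=9ms (window 3): ALLOW
  req#10 t=10ms (window 3): ALLOW
  req#11 t=12ms (window 4): ALLOW
  req#12 t=13ms (window 4): ALLOW
  req#13 t=14ms (window 4): DENY

Allowed counts by window: 2 2 2 2 2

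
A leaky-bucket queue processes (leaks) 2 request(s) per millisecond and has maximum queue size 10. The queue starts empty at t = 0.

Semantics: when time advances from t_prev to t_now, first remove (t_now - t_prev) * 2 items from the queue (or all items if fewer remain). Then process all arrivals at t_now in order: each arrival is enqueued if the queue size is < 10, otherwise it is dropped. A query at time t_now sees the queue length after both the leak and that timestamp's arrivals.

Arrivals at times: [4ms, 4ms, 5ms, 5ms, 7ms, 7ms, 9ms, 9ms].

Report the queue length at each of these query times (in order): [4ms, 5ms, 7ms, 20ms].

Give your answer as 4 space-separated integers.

Queue lengths at query times:
  query t=4ms: backlog = 2
  query t=5ms: backlog = 2
  query t=7ms: backlog = 2
  query t=20ms: backlog = 0

Answer: 2 2 2 0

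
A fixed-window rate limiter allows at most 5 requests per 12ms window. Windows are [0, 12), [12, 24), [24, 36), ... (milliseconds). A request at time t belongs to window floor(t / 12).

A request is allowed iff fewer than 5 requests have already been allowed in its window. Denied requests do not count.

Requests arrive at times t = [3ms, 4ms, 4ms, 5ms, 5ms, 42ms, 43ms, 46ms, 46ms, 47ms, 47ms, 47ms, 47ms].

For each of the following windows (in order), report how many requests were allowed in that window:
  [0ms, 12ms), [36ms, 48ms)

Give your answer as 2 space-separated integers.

Processing requests:
  req#1 t=3ms (window 0): ALLOW
  req#2 t=4ms (window 0): ALLOW
  req#3 t=4ms (window 0): ALLOW
  req#4 t=5ms (window 0): ALLOW
  req#5 t=5ms (window 0): ALLOW
  req#6 t=42ms (window 3): ALLOW
  req#7 t=43ms (window 3): ALLOW
  req#8 t=46ms (window 3): ALLOW
  req#9 t=46ms (window 3): ALLOW
  req#10 t=47ms (window 3): ALLOW
  req#11 t=47ms (window 3): DENY
  req#12 t=47ms (window 3): DENY
  req#13 t=47ms (window 3): DENY

Allowed counts by window: 5 5

Answer: 5 5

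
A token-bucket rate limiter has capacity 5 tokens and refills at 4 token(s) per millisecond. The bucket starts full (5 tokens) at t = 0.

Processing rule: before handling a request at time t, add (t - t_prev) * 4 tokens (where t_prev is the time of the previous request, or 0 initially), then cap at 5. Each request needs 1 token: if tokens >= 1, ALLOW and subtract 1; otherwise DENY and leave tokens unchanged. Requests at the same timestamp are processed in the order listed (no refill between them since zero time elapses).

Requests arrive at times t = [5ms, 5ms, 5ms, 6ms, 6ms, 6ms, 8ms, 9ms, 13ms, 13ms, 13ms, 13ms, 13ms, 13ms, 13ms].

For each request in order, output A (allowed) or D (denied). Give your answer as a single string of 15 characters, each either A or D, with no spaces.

Simulating step by step:
  req#1 t=5ms: ALLOW
  req#2 t=5ms: ALLOW
  req#3 t=5ms: ALLOW
  req#4 t=6ms: ALLOW
  req#5 t=6ms: ALLOW
  req#6 t=6ms: ALLOW
  req#7 t=8ms: ALLOW
  req#8 t=9ms: ALLOW
  req#9 t=13ms: ALLOW
  req#10 t=13ms: ALLOW
  req#11 t=13ms: ALLOW
  req#12 t=13ms: ALLOW
  req#13 t=13ms: ALLOW
  req#14 t=13ms: DENY
  req#15 t=13ms: DENY

Answer: AAAAAAAAAAAAADD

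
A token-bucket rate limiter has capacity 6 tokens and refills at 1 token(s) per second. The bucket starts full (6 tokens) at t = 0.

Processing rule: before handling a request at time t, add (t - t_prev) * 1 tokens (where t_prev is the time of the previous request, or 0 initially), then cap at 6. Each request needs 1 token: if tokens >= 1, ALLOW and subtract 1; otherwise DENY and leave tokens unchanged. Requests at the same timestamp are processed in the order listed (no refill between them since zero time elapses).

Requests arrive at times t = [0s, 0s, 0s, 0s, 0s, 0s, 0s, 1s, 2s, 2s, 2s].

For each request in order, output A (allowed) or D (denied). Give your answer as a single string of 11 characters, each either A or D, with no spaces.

Simulating step by step:
  req#1 t=0s: ALLOW
  req#2 t=0s: ALLOW
  req#3 t=0s: ALLOW
  req#4 t=0s: ALLOW
  req#5 t=0s: ALLOW
  req#6 t=0s: ALLOW
  req#7 t=0s: DENY
  req#8 t=1s: ALLOW
  req#9 t=2s: ALLOW
  req#10 t=2s: DENY
  req#11 t=2s: DENY

Answer: AAAAAADAADD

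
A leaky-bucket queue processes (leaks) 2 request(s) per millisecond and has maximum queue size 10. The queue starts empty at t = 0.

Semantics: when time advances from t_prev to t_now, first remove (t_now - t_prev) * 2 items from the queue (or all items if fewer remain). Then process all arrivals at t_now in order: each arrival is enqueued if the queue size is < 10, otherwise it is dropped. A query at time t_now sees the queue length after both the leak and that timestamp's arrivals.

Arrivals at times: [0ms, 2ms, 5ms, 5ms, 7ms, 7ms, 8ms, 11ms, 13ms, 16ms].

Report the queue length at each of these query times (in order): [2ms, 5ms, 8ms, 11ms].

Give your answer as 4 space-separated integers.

Answer: 1 2 1 1

Derivation:
Queue lengths at query times:
  query t=2ms: backlog = 1
  query t=5ms: backlog = 2
  query t=8ms: backlog = 1
  query t=11ms: backlog = 1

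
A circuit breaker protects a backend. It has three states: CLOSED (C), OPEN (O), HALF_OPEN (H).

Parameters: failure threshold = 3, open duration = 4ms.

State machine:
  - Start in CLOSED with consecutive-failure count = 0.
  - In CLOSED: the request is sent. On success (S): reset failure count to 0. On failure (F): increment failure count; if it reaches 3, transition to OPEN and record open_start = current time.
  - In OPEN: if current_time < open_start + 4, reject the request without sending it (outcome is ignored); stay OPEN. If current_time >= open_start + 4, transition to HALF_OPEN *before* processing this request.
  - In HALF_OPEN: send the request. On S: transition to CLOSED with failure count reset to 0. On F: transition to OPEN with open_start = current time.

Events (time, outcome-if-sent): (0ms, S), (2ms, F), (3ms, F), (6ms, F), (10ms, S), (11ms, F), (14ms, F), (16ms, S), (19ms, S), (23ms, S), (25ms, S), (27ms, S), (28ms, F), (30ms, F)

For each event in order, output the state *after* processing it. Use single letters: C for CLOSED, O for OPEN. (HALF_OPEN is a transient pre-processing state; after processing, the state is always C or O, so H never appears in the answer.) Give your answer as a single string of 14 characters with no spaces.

Answer: CCCOCCCCCCCCCC

Derivation:
State after each event:
  event#1 t=0ms outcome=S: state=CLOSED
  event#2 t=2ms outcome=F: state=CLOSED
  event#3 t=3ms outcome=F: state=CLOSED
  event#4 t=6ms outcome=F: state=OPEN
  event#5 t=10ms outcome=S: state=CLOSED
  event#6 t=11ms outcome=F: state=CLOSED
  event#7 t=14ms outcome=F: state=CLOSED
  event#8 t=16ms outcome=S: state=CLOSED
  event#9 t=19ms outcome=S: state=CLOSED
  event#10 t=23ms outcome=S: state=CLOSED
  event#11 t=25ms outcome=S: state=CLOSED
  event#12 t=27ms outcome=S: state=CLOSED
  event#13 t=28ms outcome=F: state=CLOSED
  event#14 t=30ms outcome=F: state=CLOSED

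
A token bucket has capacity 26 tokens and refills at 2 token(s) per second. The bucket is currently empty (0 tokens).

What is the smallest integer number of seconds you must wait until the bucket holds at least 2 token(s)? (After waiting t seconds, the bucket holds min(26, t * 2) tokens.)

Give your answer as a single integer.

Need t * 2 >= 2, so t >= 2/2.
Smallest integer t = ceil(2/2) = 1.

Answer: 1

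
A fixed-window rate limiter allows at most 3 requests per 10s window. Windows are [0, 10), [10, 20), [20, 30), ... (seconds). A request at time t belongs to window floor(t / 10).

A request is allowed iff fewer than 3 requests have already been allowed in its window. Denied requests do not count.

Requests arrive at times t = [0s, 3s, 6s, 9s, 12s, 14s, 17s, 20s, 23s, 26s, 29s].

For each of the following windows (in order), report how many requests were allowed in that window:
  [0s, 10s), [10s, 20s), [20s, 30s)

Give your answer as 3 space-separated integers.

Processing requests:
  req#1 t=0s (window 0): ALLOW
  req#2 t=3s (window 0): ALLOW
  req#3 t=6s (window 0): ALLOW
  req#4 t=9s (window 0): DENY
  req#5 t=12s (window 1): ALLOW
  req#6 t=14s (window 1): ALLOW
  req#7 t=17s (window 1): ALLOW
  req#8 t=20s (window 2): ALLOW
  req#9 t=23s (window 2): ALLOW
  req#10 t=26s (window 2): ALLOW
  req#11 t=29s (window 2): DENY

Allowed counts by window: 3 3 3

Answer: 3 3 3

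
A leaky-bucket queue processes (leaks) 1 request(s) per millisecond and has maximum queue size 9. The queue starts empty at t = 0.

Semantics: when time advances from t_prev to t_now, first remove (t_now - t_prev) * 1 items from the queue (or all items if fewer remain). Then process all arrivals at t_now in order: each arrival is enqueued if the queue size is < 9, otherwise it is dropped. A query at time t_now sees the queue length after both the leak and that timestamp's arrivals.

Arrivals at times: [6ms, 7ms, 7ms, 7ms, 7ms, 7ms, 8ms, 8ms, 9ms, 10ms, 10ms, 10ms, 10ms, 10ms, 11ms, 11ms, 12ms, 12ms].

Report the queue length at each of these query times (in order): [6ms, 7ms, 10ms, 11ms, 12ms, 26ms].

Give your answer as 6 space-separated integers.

Answer: 1 5 9 9 9 0

Derivation:
Queue lengths at query times:
  query t=6ms: backlog = 1
  query t=7ms: backlog = 5
  query t=10ms: backlog = 9
  query t=11ms: backlog = 9
  query t=12ms: backlog = 9
  query t=26ms: backlog = 0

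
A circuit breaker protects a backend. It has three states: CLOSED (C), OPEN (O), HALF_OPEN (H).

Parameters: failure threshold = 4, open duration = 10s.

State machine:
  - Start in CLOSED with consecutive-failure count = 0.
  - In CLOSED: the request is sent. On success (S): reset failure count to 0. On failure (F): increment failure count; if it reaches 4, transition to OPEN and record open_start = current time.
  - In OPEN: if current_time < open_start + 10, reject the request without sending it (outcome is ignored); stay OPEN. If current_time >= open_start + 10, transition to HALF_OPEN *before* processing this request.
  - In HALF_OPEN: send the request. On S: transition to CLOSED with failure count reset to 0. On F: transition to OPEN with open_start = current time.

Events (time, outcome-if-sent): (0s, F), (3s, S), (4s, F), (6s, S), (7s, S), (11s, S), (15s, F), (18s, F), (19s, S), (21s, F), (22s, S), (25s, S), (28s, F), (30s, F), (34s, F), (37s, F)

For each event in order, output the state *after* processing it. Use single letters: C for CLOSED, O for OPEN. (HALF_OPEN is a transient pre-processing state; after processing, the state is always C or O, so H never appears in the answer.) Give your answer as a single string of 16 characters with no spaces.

State after each event:
  event#1 t=0s outcome=F: state=CLOSED
  event#2 t=3s outcome=S: state=CLOSED
  event#3 t=4s outcome=F: state=CLOSED
  event#4 t=6s outcome=S: state=CLOSED
  event#5 t=7s outcome=S: state=CLOSED
  event#6 t=11s outcome=S: state=CLOSED
  event#7 t=15s outcome=F: state=CLOSED
  event#8 t=18s outcome=F: state=CLOSED
  event#9 t=19s outcome=S: state=CLOSED
  event#10 t=21s outcome=F: state=CLOSED
  event#11 t=22s outcome=S: state=CLOSED
  event#12 t=25s outcome=S: state=CLOSED
  event#13 t=28s outcome=F: state=CLOSED
  event#14 t=30s outcome=F: state=CLOSED
  event#15 t=34s outcome=F: state=CLOSED
  event#16 t=37s outcome=F: state=OPEN

Answer: CCCCCCCCCCCCCCCO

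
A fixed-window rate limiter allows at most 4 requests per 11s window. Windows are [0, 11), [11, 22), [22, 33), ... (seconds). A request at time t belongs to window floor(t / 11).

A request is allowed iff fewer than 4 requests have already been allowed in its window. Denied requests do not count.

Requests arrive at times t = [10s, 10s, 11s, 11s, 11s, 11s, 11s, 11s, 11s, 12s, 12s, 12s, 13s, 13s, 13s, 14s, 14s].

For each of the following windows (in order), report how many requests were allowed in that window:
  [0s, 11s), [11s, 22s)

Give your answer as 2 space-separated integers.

Answer: 2 4

Derivation:
Processing requests:
  req#1 t=10s (window 0): ALLOW
  req#2 t=10s (window 0): ALLOW
  req#3 t=11s (window 1): ALLOW
  req#4 t=11s (window 1): ALLOW
  req#5 t=11s (window 1): ALLOW
  req#6 t=11s (window 1): ALLOW
  req#7 t=11s (window 1): DENY
  req#8 t=11s (window 1): DENY
  req#9 t=11s (window 1): DENY
  req#10 t=12s (window 1): DENY
  req#11 t=12s (window 1): DENY
  req#12 t=12s (window 1): DENY
  req#13 t=13s (window 1): DENY
  req#14 t=13s (window 1): DENY
  req#15 t=13s (window 1): DENY
  req#16 t=14s (window 1): DENY
  req#17 t=14s (window 1): DENY

Allowed counts by window: 2 4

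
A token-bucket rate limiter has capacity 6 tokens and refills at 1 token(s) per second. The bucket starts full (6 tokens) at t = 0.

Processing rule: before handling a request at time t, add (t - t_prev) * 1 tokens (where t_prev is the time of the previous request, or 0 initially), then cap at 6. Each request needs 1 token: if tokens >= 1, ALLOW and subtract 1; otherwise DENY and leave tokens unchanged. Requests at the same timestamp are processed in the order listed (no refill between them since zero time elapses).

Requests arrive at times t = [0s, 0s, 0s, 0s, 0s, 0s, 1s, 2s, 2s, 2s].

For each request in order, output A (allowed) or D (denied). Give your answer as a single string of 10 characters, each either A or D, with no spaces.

Answer: AAAAAAAADD

Derivation:
Simulating step by step:
  req#1 t=0s: ALLOW
  req#2 t=0s: ALLOW
  req#3 t=0s: ALLOW
  req#4 t=0s: ALLOW
  req#5 t=0s: ALLOW
  req#6 t=0s: ALLOW
  req#7 t=1s: ALLOW
  req#8 t=2s: ALLOW
  req#9 t=2s: DENY
  req#10 t=2s: DENY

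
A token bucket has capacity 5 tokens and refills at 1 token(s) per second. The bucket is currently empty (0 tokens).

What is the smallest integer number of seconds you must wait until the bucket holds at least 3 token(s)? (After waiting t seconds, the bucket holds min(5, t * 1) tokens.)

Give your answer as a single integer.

Answer: 3

Derivation:
Need t * 1 >= 3, so t >= 3/1.
Smallest integer t = ceil(3/1) = 3.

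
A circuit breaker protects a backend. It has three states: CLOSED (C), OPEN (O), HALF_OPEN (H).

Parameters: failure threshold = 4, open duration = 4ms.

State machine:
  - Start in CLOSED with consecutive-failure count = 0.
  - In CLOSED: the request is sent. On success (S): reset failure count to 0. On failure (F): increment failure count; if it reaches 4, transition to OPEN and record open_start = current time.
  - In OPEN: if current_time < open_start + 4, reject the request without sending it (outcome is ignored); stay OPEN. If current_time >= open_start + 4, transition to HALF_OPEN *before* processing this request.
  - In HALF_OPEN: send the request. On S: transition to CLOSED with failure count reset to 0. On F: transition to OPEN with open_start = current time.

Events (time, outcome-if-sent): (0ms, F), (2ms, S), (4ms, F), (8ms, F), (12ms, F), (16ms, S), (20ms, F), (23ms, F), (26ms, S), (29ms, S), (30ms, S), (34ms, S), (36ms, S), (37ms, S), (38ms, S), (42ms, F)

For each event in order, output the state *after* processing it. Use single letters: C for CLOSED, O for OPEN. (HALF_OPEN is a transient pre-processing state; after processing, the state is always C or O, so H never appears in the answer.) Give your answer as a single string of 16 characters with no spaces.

Answer: CCCCCCCCCCCCCCCC

Derivation:
State after each event:
  event#1 t=0ms outcome=F: state=CLOSED
  event#2 t=2ms outcome=S: state=CLOSED
  event#3 t=4ms outcome=F: state=CLOSED
  event#4 t=8ms outcome=F: state=CLOSED
  event#5 t=12ms outcome=F: state=CLOSED
  event#6 t=16ms outcome=S: state=CLOSED
  event#7 t=20ms outcome=F: state=CLOSED
  event#8 t=23ms outcome=F: state=CLOSED
  event#9 t=26ms outcome=S: state=CLOSED
  event#10 t=29ms outcome=S: state=CLOSED
  event#11 t=30ms outcome=S: state=CLOSED
  event#12 t=34ms outcome=S: state=CLOSED
  event#13 t=36ms outcome=S: state=CLOSED
  event#14 t=37ms outcome=S: state=CLOSED
  event#15 t=38ms outcome=S: state=CLOSED
  event#16 t=42ms outcome=F: state=CLOSED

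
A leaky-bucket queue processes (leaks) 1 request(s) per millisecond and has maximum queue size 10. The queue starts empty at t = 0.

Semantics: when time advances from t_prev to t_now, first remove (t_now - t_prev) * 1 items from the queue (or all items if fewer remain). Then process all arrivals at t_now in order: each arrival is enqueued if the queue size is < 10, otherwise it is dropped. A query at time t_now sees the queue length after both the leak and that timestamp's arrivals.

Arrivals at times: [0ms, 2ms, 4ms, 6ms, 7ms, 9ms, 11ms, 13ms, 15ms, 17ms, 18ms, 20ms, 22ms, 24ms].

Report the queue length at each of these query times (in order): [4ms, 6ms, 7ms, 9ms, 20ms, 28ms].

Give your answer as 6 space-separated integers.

Answer: 1 1 1 1 1 0

Derivation:
Queue lengths at query times:
  query t=4ms: backlog = 1
  query t=6ms: backlog = 1
  query t=7ms: backlog = 1
  query t=9ms: backlog = 1
  query t=20ms: backlog = 1
  query t=28ms: backlog = 0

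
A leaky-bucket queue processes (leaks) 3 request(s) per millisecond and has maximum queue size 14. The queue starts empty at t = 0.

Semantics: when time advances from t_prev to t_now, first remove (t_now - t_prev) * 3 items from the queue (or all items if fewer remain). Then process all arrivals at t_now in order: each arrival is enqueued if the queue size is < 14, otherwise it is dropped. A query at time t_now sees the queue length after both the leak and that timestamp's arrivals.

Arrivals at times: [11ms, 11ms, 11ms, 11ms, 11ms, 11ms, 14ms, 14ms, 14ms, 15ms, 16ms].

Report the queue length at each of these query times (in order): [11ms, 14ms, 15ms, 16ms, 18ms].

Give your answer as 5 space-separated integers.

Answer: 6 3 1 1 0

Derivation:
Queue lengths at query times:
  query t=11ms: backlog = 6
  query t=14ms: backlog = 3
  query t=15ms: backlog = 1
  query t=16ms: backlog = 1
  query t=18ms: backlog = 0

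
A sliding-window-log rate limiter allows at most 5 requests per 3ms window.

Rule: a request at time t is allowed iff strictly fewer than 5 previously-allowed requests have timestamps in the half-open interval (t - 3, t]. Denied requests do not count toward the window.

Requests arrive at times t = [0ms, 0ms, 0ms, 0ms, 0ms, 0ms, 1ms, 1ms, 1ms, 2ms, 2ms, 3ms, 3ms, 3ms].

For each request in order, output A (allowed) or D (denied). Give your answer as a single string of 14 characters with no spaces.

Tracking allowed requests in the window:
  req#1 t=0ms: ALLOW
  req#2 t=0ms: ALLOW
  req#3 t=0ms: ALLOW
  req#4 t=0ms: ALLOW
  req#5 t=0ms: ALLOW
  req#6 t=0ms: DENY
  req#7 t=1ms: DENY
  req#8 t=1ms: DENY
  req#9 t=1ms: DENY
  req#10 t=2ms: DENY
  req#11 t=2ms: DENY
  req#12 t=3ms: ALLOW
  req#13 t=3ms: ALLOW
  req#14 t=3ms: ALLOW

Answer: AAAAADDDDDDAAA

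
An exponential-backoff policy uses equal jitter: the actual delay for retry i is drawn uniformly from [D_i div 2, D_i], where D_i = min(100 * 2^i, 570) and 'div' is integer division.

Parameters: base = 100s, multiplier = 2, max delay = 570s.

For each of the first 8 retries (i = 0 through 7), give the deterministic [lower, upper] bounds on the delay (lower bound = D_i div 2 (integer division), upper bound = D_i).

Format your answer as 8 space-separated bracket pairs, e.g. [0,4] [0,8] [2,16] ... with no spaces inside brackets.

Computing bounds per retry:
  i=0: D_i=min(100*2^0,570)=100, bounds=[50,100]
  i=1: D_i=min(100*2^1,570)=200, bounds=[100,200]
  i=2: D_i=min(100*2^2,570)=400, bounds=[200,400]
  i=3: D_i=min(100*2^3,570)=570, bounds=[285,570]
  i=4: D_i=min(100*2^4,570)=570, bounds=[285,570]
  i=5: D_i=min(100*2^5,570)=570, bounds=[285,570]
  i=6: D_i=min(100*2^6,570)=570, bounds=[285,570]
  i=7: D_i=min(100*2^7,570)=570, bounds=[285,570]

Answer: [50,100] [100,200] [200,400] [285,570] [285,570] [285,570] [285,570] [285,570]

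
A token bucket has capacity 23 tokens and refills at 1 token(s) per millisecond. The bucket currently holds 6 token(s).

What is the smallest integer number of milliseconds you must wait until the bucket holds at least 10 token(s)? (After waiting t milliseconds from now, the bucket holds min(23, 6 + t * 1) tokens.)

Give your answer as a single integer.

Need 6 + t * 1 >= 10, so t >= 4/1.
Smallest integer t = ceil(4/1) = 4.

Answer: 4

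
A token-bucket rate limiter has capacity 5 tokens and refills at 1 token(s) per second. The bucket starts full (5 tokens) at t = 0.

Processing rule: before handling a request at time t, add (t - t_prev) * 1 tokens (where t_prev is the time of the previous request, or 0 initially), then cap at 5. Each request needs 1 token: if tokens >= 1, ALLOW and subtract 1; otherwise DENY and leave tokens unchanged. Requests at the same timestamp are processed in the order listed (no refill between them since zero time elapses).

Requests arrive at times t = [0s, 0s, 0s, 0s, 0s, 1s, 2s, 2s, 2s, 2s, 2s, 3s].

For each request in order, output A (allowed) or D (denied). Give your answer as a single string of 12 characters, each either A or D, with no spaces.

Simulating step by step:
  req#1 t=0s: ALLOW
  req#2 t=0s: ALLOW
  req#3 t=0s: ALLOW
  req#4 t=0s: ALLOW
  req#5 t=0s: ALLOW
  req#6 t=1s: ALLOW
  req#7 t=2s: ALLOW
  req#8 t=2s: DENY
  req#9 t=2s: DENY
  req#10 t=2s: DENY
  req#11 t=2s: DENY
  req#12 t=3s: ALLOW

Answer: AAAAAAADDDDA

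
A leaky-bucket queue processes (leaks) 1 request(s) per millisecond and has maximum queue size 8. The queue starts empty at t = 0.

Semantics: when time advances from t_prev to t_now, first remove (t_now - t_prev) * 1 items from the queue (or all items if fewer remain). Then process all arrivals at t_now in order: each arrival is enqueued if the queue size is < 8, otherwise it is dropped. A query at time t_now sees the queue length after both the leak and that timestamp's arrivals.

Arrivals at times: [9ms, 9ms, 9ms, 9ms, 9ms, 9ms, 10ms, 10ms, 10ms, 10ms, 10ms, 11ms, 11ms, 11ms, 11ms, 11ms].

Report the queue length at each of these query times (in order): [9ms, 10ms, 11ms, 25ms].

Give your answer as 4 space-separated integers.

Queue lengths at query times:
  query t=9ms: backlog = 6
  query t=10ms: backlog = 8
  query t=11ms: backlog = 8
  query t=25ms: backlog = 0

Answer: 6 8 8 0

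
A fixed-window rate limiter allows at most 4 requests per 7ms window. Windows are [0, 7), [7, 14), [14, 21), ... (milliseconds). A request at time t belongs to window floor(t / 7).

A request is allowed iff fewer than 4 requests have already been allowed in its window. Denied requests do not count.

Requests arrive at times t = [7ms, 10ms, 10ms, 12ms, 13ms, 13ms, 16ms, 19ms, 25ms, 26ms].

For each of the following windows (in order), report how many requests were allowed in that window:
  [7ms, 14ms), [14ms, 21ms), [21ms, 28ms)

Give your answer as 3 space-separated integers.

Answer: 4 2 2

Derivation:
Processing requests:
  req#1 t=7ms (window 1): ALLOW
  req#2 t=10ms (window 1): ALLOW
  req#3 t=10ms (window 1): ALLOW
  req#4 t=12ms (window 1): ALLOW
  req#5 t=13ms (window 1): DENY
  req#6 t=13ms (window 1): DENY
  req#7 t=16ms (window 2): ALLOW
  req#8 t=19ms (window 2): ALLOW
  req#9 t=25ms (window 3): ALLOW
  req#10 t=26ms (window 3): ALLOW

Allowed counts by window: 4 2 2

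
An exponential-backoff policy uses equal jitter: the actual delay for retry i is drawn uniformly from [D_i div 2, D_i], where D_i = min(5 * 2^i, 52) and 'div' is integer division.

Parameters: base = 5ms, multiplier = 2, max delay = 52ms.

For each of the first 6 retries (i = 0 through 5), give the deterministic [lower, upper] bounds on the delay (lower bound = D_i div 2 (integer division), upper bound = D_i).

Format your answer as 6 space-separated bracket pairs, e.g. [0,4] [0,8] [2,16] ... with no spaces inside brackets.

Computing bounds per retry:
  i=0: D_i=min(5*2^0,52)=5, bounds=[2,5]
  i=1: D_i=min(5*2^1,52)=10, bounds=[5,10]
  i=2: D_i=min(5*2^2,52)=20, bounds=[10,20]
  i=3: D_i=min(5*2^3,52)=40, bounds=[20,40]
  i=4: D_i=min(5*2^4,52)=52, bounds=[26,52]
  i=5: D_i=min(5*2^5,52)=52, bounds=[26,52]

Answer: [2,5] [5,10] [10,20] [20,40] [26,52] [26,52]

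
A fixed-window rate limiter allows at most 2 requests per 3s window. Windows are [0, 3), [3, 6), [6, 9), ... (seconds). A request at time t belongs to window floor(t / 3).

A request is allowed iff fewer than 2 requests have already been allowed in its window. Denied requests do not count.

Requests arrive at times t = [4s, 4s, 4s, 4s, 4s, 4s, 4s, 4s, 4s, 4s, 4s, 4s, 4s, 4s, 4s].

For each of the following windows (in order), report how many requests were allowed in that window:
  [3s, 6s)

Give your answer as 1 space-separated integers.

Answer: 2

Derivation:
Processing requests:
  req#1 t=4s (window 1): ALLOW
  req#2 t=4s (window 1): ALLOW
  req#3 t=4s (window 1): DENY
  req#4 t=4s (window 1): DENY
  req#5 t=4s (window 1): DENY
  req#6 t=4s (window 1): DENY
  req#7 t=4s (window 1): DENY
  req#8 t=4s (window 1): DENY
  req#9 t=4s (window 1): DENY
  req#10 t=4s (window 1): DENY
  req#11 t=4s (window 1): DENY
  req#12 t=4s (window 1): DENY
  req#13 t=4s (window 1): DENY
  req#14 t=4s (window 1): DENY
  req#15 t=4s (window 1): DENY

Allowed counts by window: 2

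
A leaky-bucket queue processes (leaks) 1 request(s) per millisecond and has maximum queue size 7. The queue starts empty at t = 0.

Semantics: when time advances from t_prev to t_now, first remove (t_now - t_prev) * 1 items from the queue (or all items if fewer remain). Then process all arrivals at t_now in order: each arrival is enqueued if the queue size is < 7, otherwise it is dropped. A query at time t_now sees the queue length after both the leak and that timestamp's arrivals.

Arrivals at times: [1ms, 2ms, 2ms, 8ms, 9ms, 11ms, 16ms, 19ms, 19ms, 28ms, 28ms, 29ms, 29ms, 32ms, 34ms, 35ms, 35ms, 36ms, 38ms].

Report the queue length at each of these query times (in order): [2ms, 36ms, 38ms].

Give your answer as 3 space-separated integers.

Answer: 2 2 1

Derivation:
Queue lengths at query times:
  query t=2ms: backlog = 2
  query t=36ms: backlog = 2
  query t=38ms: backlog = 1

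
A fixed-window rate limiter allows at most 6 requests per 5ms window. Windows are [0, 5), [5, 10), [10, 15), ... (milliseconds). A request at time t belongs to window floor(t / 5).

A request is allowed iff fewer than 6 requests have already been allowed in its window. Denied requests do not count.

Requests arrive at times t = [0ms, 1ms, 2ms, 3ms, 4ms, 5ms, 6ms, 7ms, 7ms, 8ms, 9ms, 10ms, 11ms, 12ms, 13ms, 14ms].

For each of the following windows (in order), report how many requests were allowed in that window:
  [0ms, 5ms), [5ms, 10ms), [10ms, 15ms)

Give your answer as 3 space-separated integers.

Processing requests:
  req#1 t=0ms (window 0): ALLOW
  req#2 t=1ms (window 0): ALLOW
  req#3 t=2ms (window 0): ALLOW
  req#4 t=3ms (window 0): ALLOW
  req#5 t=4ms (window 0): ALLOW
  req#6 t=5ms (window 1): ALLOW
  req#7 t=6ms (window 1): ALLOW
  req#8 t=7ms (window 1): ALLOW
  req#9 t=7ms (window 1): ALLOW
  req#10 t=8ms (window 1): ALLOW
  req#11 t=9ms (window 1): ALLOW
  req#12 t=10ms (window 2): ALLOW
  req#13 t=11ms (window 2): ALLOW
  req#14 t=12ms (window 2): ALLOW
  req#15 t=13ms (window 2): ALLOW
  req#16 t=14ms (window 2): ALLOW

Allowed counts by window: 5 6 5

Answer: 5 6 5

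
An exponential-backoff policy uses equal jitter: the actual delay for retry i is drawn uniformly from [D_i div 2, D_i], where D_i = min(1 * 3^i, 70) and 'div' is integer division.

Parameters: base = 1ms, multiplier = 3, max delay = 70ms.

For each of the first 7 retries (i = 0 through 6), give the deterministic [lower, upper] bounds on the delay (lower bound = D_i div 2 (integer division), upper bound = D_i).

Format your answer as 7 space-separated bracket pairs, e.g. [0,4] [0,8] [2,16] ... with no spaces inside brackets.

Answer: [0,1] [1,3] [4,9] [13,27] [35,70] [35,70] [35,70]

Derivation:
Computing bounds per retry:
  i=0: D_i=min(1*3^0,70)=1, bounds=[0,1]
  i=1: D_i=min(1*3^1,70)=3, bounds=[1,3]
  i=2: D_i=min(1*3^2,70)=9, bounds=[4,9]
  i=3: D_i=min(1*3^3,70)=27, bounds=[13,27]
  i=4: D_i=min(1*3^4,70)=70, bounds=[35,70]
  i=5: D_i=min(1*3^5,70)=70, bounds=[35,70]
  i=6: D_i=min(1*3^6,70)=70, bounds=[35,70]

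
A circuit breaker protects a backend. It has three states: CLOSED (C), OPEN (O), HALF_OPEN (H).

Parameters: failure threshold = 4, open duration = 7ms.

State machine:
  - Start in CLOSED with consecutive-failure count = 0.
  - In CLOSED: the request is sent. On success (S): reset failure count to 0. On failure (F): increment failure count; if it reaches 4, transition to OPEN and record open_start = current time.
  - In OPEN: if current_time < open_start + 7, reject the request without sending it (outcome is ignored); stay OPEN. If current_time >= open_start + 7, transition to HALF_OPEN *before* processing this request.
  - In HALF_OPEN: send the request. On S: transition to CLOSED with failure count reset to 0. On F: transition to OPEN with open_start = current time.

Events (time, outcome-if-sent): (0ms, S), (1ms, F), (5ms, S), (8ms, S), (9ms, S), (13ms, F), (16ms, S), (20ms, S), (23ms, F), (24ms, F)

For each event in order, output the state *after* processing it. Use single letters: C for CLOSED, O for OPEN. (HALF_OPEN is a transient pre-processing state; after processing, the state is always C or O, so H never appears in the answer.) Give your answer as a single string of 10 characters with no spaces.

Answer: CCCCCCCCCC

Derivation:
State after each event:
  event#1 t=0ms outcome=S: state=CLOSED
  event#2 t=1ms outcome=F: state=CLOSED
  event#3 t=5ms outcome=S: state=CLOSED
  event#4 t=8ms outcome=S: state=CLOSED
  event#5 t=9ms outcome=S: state=CLOSED
  event#6 t=13ms outcome=F: state=CLOSED
  event#7 t=16ms outcome=S: state=CLOSED
  event#8 t=20ms outcome=S: state=CLOSED
  event#9 t=23ms outcome=F: state=CLOSED
  event#10 t=24ms outcome=F: state=CLOSED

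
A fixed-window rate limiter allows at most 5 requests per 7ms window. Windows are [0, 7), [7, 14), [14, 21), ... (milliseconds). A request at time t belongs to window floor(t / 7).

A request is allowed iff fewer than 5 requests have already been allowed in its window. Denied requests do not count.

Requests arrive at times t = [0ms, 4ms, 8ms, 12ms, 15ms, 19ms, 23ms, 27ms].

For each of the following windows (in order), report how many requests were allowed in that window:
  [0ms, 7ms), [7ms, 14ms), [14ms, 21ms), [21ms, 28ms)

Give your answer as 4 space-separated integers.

Answer: 2 2 2 2

Derivation:
Processing requests:
  req#1 t=0ms (window 0): ALLOW
  req#2 t=4ms (window 0): ALLOW
  req#3 t=8ms (window 1): ALLOW
  req#4 t=12ms (window 1): ALLOW
  req#5 t=15ms (window 2): ALLOW
  req#6 t=19ms (window 2): ALLOW
  req#7 t=23ms (window 3): ALLOW
  req#8 t=27ms (window 3): ALLOW

Allowed counts by window: 2 2 2 2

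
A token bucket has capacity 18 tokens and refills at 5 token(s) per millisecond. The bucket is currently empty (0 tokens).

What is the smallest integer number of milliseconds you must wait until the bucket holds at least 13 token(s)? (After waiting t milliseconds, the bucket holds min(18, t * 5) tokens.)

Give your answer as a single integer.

Answer: 3

Derivation:
Need t * 5 >= 13, so t >= 13/5.
Smallest integer t = ceil(13/5) = 3.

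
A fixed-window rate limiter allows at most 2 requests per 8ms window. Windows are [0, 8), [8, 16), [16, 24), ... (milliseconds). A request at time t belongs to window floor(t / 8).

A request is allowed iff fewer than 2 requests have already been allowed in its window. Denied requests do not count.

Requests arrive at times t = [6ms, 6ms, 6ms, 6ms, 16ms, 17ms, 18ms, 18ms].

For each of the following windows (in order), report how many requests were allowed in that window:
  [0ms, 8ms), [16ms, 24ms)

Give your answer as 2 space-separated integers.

Processing requests:
  req#1 t=6ms (window 0): ALLOW
  req#2 t=6ms (window 0): ALLOW
  req#3 t=6ms (window 0): DENY
  req#4 t=6ms (window 0): DENY
  req#5 t=16ms (window 2): ALLOW
  req#6 t=17ms (window 2): ALLOW
  req#7 t=18ms (window 2): DENY
  req#8 t=18ms (window 2): DENY

Allowed counts by window: 2 2

Answer: 2 2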